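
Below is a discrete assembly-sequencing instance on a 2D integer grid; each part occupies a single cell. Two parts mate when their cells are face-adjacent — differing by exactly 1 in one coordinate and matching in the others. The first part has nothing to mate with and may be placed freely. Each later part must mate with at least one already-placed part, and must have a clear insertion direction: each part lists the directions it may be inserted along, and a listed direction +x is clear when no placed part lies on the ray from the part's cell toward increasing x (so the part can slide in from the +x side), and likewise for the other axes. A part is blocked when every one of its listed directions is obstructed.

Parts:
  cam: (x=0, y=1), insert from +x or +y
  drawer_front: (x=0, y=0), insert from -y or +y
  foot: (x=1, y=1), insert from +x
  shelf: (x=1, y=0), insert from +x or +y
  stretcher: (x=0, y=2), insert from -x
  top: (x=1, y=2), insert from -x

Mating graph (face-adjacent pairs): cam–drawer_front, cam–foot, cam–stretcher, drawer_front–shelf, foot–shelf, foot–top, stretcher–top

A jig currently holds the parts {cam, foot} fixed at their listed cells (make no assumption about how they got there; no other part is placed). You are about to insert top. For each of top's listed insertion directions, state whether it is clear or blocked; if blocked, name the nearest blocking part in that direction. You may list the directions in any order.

-x: clear

-x: ray from top(1, 2) has no placed part ⇒ clear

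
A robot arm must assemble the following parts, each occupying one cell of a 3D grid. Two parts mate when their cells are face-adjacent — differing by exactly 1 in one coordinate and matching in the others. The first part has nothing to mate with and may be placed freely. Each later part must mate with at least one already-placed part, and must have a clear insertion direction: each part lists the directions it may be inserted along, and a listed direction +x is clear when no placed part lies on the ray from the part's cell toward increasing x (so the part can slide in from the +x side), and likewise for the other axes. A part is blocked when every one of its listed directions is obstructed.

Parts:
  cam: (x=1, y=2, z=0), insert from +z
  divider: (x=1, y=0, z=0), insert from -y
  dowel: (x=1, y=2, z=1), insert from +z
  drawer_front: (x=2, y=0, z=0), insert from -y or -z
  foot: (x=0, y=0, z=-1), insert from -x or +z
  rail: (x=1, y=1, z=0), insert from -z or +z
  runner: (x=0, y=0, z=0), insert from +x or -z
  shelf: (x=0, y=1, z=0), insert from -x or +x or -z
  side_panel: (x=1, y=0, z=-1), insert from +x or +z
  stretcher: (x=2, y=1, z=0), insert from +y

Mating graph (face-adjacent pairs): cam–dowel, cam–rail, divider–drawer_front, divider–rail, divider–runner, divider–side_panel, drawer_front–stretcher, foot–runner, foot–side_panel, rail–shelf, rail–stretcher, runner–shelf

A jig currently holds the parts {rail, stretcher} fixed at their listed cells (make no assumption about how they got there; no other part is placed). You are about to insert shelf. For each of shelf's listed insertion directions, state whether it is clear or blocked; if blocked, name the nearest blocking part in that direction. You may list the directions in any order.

+x: blocked by rail; -x: clear; -z: clear

-x: ray from shelf(0, 1, 0) has no placed part ⇒ clear
+x: nearest on ray is rail@(1, 1, 0) ⇒ blocked
-z: ray from shelf(0, 1, 0) has no placed part ⇒ clear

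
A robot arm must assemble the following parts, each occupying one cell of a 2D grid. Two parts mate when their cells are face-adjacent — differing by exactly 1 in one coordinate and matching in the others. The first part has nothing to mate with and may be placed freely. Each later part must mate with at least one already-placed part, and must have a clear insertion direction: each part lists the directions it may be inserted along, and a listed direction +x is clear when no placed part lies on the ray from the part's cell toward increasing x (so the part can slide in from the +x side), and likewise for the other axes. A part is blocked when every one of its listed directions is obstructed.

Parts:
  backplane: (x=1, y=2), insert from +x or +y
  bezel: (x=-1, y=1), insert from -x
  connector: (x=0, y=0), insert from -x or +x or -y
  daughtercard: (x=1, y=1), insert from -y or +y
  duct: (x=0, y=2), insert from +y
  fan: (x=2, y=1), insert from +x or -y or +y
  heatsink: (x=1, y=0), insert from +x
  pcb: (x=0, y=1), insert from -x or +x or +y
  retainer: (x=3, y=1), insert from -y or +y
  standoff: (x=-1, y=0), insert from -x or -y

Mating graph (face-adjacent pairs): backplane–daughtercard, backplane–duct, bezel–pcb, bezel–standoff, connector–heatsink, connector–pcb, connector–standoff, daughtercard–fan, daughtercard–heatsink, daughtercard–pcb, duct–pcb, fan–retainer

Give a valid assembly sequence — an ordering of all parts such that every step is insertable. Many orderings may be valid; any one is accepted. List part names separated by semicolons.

connector; heatsink; pcb; bezel; standoff; duct; daughtercard; fan; retainer; backplane

1. connector@(0, 0) [-x clear] — {connector}
2. heatsink@(1, 0) [+x clear] — {connector, heatsink}
3. pcb@(0, 1) [-x clear] — {connector, heatsink, pcb}
4. bezel@(-1, 1) [-x clear] — {bezel, connector, heatsink, pcb}
5. standoff@(-1, 0) [-x clear] — {bezel, connector, heatsink, pcb, standoff}
6. duct@(0, 2) [+y clear] — {bezel, connector, duct, heatsink, pcb, standoff}
7. daughtercard@(1, 1) [+y clear] — {bezel, connector, daughtercard, duct, heatsink, pcb, standoff}
8. fan@(2, 1) [+x clear] — {bezel, connector, daughtercard, duct, fan, heatsink, pcb, standoff}
9. retainer@(3, 1) [-y clear] — {bezel, connector, daughtercard, duct, fan, heatsink, pcb, retainer, standoff}
10. backplane@(1, 2) [+x clear] — {backplane, bezel, connector, daughtercard, duct, fan, heatsink, pcb, retainer, standoff}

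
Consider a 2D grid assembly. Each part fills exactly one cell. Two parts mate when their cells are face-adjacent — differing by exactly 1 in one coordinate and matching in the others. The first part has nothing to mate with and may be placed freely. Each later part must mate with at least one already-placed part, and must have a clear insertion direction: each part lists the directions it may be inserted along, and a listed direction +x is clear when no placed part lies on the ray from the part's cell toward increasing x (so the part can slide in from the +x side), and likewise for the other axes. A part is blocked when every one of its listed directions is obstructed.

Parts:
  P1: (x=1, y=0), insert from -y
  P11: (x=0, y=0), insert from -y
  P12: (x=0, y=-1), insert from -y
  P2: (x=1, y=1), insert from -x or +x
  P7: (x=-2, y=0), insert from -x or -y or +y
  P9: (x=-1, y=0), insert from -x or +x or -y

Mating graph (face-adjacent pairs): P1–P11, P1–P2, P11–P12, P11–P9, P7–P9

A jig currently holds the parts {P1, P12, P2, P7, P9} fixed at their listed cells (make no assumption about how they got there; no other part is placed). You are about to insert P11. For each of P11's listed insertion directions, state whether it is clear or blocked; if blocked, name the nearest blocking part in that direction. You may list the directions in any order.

-y: blocked by P12

-y: nearest on ray is P12@(0, -1) ⇒ blocked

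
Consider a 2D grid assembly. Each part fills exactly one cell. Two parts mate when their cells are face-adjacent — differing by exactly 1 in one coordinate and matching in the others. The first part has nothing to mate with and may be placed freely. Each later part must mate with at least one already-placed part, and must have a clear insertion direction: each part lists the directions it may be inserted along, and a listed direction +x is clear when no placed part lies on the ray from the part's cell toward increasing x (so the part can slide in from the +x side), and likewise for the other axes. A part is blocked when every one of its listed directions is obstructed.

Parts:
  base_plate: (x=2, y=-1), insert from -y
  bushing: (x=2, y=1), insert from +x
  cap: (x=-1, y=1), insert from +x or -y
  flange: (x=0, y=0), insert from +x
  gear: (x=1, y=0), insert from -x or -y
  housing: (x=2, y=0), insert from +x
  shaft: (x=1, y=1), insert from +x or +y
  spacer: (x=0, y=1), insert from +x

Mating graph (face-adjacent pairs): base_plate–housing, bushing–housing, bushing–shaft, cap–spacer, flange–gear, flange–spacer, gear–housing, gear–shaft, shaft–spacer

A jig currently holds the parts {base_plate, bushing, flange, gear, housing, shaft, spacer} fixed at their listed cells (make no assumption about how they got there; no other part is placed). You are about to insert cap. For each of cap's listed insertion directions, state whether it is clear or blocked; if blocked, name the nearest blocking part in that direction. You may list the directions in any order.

+x: blocked by spacer; -y: clear

+x: nearest on ray is spacer@(0, 1) ⇒ blocked
-y: ray from cap(-1, 1) has no placed part ⇒ clear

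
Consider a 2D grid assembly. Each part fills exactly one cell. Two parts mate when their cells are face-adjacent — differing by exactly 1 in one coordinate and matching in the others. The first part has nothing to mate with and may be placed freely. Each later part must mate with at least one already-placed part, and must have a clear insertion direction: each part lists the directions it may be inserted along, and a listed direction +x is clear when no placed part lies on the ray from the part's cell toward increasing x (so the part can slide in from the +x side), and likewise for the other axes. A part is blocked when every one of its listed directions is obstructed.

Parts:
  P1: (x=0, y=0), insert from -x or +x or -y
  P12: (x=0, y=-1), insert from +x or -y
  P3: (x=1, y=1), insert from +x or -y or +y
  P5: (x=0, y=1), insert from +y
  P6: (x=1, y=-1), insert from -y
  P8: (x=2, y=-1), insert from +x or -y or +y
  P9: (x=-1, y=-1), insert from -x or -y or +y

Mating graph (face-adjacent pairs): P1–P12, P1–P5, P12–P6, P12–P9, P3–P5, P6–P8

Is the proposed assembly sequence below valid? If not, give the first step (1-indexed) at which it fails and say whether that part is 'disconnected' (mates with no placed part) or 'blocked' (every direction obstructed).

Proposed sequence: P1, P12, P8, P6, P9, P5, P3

1. P1@(0, 0) [-x clear] — {P1}
2. P12@(0, -1) [+x clear] — {P1, P12}
3. P8@(2, -1) — no placed neighbour ⇒ disconnected

Invalid at step 3 (disconnected)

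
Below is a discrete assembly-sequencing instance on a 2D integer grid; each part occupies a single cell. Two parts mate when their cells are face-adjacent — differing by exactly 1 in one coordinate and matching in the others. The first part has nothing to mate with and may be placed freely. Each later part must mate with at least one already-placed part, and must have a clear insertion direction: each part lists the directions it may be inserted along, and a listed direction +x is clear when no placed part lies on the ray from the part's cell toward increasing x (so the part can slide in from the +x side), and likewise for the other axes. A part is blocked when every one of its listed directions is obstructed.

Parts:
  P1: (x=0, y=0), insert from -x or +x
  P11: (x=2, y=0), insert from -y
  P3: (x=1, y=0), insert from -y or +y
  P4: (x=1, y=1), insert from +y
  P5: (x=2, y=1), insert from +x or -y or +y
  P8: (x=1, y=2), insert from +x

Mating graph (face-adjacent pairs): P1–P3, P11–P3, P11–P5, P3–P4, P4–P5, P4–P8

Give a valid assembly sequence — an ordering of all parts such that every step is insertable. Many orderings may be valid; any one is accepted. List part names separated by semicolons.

1. P11@(2, 0) [-y clear] — {P11}
2. P3@(1, 0) [-y clear] — {P11, P3}
3. P1@(0, 0) [-x clear] — {P1, P11, P3}
4. P4@(1, 1) [+y clear] — {P1, P11, P3, P4}
5. P8@(1, 2) [+x clear] — {P1, P11, P3, P4, P8}
6. P5@(2, 1) [+x clear] — {P1, P11, P3, P4, P5, P8}

P11; P3; P1; P4; P8; P5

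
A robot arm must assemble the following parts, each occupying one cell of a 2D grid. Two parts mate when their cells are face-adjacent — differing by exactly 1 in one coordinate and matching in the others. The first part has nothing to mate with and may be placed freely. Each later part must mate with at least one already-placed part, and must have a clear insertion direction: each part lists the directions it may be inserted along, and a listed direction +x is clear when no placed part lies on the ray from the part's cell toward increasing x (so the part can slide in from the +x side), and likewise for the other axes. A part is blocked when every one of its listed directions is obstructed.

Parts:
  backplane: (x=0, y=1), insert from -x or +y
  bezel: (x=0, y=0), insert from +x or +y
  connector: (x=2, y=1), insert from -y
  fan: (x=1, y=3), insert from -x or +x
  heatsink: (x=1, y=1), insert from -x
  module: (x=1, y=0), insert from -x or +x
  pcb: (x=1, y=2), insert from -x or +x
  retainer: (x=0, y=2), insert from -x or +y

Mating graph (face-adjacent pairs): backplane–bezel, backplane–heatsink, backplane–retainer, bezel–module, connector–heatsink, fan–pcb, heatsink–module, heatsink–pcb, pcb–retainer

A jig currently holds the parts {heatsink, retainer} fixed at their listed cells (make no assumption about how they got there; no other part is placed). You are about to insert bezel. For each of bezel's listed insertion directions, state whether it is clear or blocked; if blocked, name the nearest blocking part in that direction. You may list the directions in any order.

+x: ray from bezel(0, 0) has no placed part ⇒ clear
+y: nearest on ray is retainer@(0, 2) ⇒ blocked

+x: clear; +y: blocked by retainer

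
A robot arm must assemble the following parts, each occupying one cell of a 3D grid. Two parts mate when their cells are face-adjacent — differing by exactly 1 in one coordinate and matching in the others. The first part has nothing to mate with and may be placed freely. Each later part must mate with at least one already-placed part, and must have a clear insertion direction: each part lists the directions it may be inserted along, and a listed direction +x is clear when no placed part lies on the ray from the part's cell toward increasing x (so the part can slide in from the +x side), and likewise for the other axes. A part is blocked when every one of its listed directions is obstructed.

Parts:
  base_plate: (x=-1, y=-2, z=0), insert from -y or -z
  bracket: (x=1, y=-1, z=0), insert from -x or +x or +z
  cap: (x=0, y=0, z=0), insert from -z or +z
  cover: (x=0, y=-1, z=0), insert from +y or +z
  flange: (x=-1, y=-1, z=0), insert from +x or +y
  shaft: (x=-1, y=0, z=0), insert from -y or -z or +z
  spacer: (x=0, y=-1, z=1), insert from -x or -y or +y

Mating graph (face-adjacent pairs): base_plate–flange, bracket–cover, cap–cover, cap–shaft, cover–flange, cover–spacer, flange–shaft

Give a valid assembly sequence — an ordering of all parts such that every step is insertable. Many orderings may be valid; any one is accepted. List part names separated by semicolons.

bracket; cover; cap; spacer; flange; shaft; base_plate

1. bracket@(1, -1, 0) [-x clear] — {bracket}
2. cover@(0, -1, 0) [+y clear] — {bracket, cover}
3. cap@(0, 0, 0) [-z clear] — {bracket, cap, cover}
4. spacer@(0, -1, 1) [-x clear] — {bracket, cap, cover, spacer}
5. flange@(-1, -1, 0) [+y clear] — {bracket, cap, cover, flange, spacer}
6. shaft@(-1, 0, 0) [-z clear] — {bracket, cap, cover, flange, shaft, spacer}
7. base_plate@(-1, -2, 0) [-y clear] — {base_plate, bracket, cap, cover, flange, shaft, spacer}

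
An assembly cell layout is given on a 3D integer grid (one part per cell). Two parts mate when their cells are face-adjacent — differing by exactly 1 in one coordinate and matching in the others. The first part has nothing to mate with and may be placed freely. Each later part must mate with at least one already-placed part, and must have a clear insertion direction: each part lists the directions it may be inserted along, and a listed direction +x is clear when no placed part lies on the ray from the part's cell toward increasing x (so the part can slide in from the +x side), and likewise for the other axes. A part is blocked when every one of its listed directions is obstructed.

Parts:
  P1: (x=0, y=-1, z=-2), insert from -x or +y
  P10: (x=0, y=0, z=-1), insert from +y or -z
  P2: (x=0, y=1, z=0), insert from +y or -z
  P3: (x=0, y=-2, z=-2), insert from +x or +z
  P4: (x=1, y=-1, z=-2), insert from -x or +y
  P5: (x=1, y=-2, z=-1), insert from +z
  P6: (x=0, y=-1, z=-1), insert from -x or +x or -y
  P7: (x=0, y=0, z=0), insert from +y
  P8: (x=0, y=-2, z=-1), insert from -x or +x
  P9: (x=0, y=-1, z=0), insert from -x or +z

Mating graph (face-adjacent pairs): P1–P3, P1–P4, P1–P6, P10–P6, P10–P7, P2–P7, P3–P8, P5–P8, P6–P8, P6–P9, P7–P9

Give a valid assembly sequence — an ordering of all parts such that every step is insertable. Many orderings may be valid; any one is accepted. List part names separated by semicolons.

P6; P10; P7; P8; P9; P1; P4; P5; P3; P2

1. P6@(0, -1, -1) [-x clear] — {P6}
2. P10@(0, 0, -1) [+y clear] — {P10, P6}
3. P7@(0, 0, 0) [+y clear] — {P10, P6, P7}
4. P8@(0, -2, -1) [-x clear] — {P10, P6, P7, P8}
5. P9@(0, -1, 0) [-x clear] — {P10, P6, P7, P8, P9}
6. P1@(0, -1, -2) [-x clear] — {P1, P10, P6, P7, P8, P9}
7. P4@(1, -1, -2) [+y clear] — {P1, P10, P4, P6, P7, P8, P9}
8. P5@(1, -2, -1) [+z clear] — {P1, P10, P4, P5, P6, P7, P8, P9}
9. P3@(0, -2, -2) [+x clear] — {P1, P10, P3, P4, P5, P6, P7, P8, P9}
10. P2@(0, 1, 0) [+y clear] — {P1, P10, P2, P3, P4, P5, P6, P7, P8, P9}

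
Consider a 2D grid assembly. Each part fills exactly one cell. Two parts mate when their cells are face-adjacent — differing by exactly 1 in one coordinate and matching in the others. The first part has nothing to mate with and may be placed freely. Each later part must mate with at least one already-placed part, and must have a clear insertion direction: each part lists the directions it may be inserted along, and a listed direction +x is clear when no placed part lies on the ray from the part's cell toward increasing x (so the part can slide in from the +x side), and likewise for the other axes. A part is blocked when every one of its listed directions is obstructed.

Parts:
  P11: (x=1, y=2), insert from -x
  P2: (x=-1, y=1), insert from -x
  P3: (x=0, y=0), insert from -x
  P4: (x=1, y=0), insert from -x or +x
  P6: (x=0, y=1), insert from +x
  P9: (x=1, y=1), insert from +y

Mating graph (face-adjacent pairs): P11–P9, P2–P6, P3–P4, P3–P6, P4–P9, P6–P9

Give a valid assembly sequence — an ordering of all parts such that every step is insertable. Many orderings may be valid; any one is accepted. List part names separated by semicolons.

P3; P4; P6; P2; P9; P11

1. P3@(0, 0) [-x clear] — {P3}
2. P4@(1, 0) [+x clear] — {P3, P4}
3. P6@(0, 1) [+x clear] — {P3, P4, P6}
4. P2@(-1, 1) [-x clear] — {P2, P3, P4, P6}
5. P9@(1, 1) [+y clear] — {P2, P3, P4, P6, P9}
6. P11@(1, 2) [-x clear] — {P11, P2, P3, P4, P6, P9}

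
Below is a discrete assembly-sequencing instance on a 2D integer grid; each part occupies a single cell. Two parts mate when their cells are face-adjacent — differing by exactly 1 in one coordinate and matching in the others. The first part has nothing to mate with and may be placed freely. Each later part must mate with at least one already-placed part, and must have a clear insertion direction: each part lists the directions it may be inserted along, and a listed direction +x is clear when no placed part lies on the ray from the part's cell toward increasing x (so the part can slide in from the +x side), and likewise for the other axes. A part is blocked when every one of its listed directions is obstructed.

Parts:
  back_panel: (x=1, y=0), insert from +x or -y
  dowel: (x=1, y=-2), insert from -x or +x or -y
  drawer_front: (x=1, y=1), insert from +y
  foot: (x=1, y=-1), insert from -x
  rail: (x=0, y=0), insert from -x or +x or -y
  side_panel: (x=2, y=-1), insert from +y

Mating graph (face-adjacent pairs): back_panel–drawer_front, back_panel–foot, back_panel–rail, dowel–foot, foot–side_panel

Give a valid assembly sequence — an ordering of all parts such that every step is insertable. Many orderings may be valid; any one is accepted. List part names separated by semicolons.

drawer_front; back_panel; rail; foot; dowel; side_panel

1. drawer_front@(1, 1) [+y clear] — {drawer_front}
2. back_panel@(1, 0) [+x clear] — {back_panel, drawer_front}
3. rail@(0, 0) [-x clear] — {back_panel, drawer_front, rail}
4. foot@(1, -1) [-x clear] — {back_panel, drawer_front, foot, rail}
5. dowel@(1, -2) [-x clear] — {back_panel, dowel, drawer_front, foot, rail}
6. side_panel@(2, -1) [+y clear] — {back_panel, dowel, drawer_front, foot, rail, side_panel}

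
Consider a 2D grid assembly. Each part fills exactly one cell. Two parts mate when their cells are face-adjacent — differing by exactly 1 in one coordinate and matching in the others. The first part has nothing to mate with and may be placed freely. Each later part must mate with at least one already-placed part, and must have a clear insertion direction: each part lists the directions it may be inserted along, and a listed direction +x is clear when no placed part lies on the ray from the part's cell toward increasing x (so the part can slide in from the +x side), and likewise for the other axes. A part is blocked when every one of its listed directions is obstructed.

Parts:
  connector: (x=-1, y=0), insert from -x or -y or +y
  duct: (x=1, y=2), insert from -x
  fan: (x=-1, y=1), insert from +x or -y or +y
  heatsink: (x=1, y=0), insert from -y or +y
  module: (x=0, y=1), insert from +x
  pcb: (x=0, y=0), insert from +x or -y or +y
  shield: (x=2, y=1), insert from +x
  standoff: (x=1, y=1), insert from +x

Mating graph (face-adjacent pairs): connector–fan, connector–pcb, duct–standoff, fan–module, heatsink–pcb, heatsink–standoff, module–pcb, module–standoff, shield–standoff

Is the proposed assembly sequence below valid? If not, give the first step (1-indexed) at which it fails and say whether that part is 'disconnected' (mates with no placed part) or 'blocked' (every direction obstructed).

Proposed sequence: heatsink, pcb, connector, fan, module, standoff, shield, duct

1. heatsink@(1, 0) [-y clear] — {heatsink}
2. pcb@(0, 0) [-y clear] — {heatsink, pcb}
3. connector@(-1, 0) [-x clear] — {connector, heatsink, pcb}
4. fan@(-1, 1) [+x clear] — {connector, fan, heatsink, pcb}
5. module@(0, 1) [+x clear] — {connector, fan, heatsink, module, pcb}
6. standoff@(1, 1) [+x clear] — {connector, fan, heatsink, module, pcb, standoff}
7. shield@(2, 1) [+x clear] — {connector, fan, heatsink, module, pcb, shield, standoff}
8. duct@(1, 2) [-x clear] — {connector, duct, fan, heatsink, module, pcb, shield, standoff}

Valid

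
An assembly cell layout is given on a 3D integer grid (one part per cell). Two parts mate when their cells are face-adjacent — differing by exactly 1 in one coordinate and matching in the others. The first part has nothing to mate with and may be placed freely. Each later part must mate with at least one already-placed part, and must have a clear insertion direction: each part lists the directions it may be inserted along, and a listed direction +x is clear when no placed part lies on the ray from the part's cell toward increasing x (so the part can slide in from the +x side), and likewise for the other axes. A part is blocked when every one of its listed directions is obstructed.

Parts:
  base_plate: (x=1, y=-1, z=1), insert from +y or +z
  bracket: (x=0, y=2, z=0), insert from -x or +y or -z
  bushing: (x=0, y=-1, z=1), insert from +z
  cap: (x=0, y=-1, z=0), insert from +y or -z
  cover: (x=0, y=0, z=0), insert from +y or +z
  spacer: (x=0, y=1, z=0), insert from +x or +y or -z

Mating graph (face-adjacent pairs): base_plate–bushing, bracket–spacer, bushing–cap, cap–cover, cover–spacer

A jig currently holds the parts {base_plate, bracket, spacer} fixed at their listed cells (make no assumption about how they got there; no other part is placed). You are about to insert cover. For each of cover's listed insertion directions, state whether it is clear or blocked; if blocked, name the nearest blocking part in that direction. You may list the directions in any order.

+y: blocked by spacer; +z: clear

+y: nearest on ray is spacer@(0, 1, 0) ⇒ blocked
+z: ray from cover(0, 0, 0) has no placed part ⇒ clear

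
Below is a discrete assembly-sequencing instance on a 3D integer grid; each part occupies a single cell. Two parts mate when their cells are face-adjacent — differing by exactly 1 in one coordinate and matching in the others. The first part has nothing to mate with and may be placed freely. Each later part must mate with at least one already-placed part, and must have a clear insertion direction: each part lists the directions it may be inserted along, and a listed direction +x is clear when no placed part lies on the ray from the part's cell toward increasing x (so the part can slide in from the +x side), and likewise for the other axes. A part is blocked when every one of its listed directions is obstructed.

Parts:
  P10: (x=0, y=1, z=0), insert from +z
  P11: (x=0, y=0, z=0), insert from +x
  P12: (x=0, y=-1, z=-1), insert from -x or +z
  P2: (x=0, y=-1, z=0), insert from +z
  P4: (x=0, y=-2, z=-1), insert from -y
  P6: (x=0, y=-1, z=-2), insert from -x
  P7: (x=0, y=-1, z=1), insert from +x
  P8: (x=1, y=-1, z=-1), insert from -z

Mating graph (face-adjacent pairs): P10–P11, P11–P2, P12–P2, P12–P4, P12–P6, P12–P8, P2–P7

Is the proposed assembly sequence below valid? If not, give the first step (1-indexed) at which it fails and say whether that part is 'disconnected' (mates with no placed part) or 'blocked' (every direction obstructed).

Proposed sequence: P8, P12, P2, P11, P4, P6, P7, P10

1. P8@(1, -1, -1) [-z clear] — {P8}
2. P12@(0, -1, -1) [-x clear] — {P12, P8}
3. P2@(0, -1, 0) [+z clear] — {P12, P2, P8}
4. P11@(0, 0, 0) [+x clear] — {P11, P12, P2, P8}
5. P4@(0, -2, -1) [-y clear] — {P11, P12, P2, P4, P8}
6. P6@(0, -1, -2) [-x clear] — {P11, P12, P2, P4, P6, P8}
7. P7@(0, -1, 1) [+x clear] — {P11, P12, P2, P4, P6, P7, P8}
8. P10@(0, 1, 0) [+z clear] — {P10, P11, P12, P2, P4, P6, P7, P8}

Valid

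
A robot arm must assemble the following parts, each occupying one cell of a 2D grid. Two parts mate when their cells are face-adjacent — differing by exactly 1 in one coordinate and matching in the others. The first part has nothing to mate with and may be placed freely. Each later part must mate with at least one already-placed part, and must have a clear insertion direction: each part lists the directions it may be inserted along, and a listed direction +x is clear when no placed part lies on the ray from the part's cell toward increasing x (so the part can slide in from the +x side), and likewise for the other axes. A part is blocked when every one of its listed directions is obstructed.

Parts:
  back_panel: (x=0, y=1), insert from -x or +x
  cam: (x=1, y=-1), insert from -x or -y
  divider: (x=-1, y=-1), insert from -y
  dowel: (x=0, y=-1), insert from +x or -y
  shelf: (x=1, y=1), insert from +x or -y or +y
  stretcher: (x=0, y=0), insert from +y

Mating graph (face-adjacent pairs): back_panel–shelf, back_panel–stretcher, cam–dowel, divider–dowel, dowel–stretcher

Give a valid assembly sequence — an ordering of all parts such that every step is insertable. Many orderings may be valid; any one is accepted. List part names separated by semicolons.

cam; dowel; divider; stretcher; back_panel; shelf

1. cam@(1, -1) [-x clear] — {cam}
2. dowel@(0, -1) [-y clear] — {cam, dowel}
3. divider@(-1, -1) [-y clear] — {cam, divider, dowel}
4. stretcher@(0, 0) [+y clear] — {cam, divider, dowel, stretcher}
5. back_panel@(0, 1) [-x clear] — {back_panel, cam, divider, dowel, stretcher}
6. shelf@(1, 1) [+x clear] — {back_panel, cam, divider, dowel, shelf, stretcher}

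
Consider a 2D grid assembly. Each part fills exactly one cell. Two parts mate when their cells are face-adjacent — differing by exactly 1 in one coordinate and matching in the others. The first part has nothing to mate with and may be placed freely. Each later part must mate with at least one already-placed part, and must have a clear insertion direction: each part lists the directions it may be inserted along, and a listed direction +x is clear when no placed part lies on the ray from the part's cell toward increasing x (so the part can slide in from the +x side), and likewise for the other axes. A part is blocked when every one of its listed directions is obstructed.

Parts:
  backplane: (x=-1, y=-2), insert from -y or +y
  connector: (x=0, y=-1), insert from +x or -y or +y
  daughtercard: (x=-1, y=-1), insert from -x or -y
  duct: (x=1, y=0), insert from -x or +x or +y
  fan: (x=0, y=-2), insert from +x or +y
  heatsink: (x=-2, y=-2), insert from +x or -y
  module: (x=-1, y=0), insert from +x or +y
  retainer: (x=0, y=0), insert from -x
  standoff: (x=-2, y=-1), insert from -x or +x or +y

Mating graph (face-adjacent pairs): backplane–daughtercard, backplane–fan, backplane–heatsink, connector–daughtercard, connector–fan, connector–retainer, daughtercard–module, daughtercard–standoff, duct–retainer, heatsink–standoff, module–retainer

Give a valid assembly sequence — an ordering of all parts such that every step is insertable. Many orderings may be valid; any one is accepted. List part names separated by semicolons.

backplane; heatsink; daughtercard; standoff; fan; connector; retainer; module; duct

1. backplane@(-1, -2) [-y clear] — {backplane}
2. heatsink@(-2, -2) [-y clear] — {backplane, heatsink}
3. daughtercard@(-1, -1) [-x clear] — {backplane, daughtercard, heatsink}
4. standoff@(-2, -1) [-x clear] — {backplane, daughtercard, heatsink, standoff}
5. fan@(0, -2) [+x clear] — {backplane, daughtercard, fan, heatsink, standoff}
6. connector@(0, -1) [+x clear] — {backplane, connector, daughtercard, fan, heatsink, standoff}
7. retainer@(0, 0) [-x clear] — {backplane, connector, daughtercard, fan, heatsink, retainer, standoff}
8. module@(-1, 0) [+y clear] — {backplane, connector, daughtercard, fan, heatsink, module, retainer, standoff}
9. duct@(1, 0) [+x clear] — {backplane, connector, daughtercard, duct, fan, heatsink, module, retainer, standoff}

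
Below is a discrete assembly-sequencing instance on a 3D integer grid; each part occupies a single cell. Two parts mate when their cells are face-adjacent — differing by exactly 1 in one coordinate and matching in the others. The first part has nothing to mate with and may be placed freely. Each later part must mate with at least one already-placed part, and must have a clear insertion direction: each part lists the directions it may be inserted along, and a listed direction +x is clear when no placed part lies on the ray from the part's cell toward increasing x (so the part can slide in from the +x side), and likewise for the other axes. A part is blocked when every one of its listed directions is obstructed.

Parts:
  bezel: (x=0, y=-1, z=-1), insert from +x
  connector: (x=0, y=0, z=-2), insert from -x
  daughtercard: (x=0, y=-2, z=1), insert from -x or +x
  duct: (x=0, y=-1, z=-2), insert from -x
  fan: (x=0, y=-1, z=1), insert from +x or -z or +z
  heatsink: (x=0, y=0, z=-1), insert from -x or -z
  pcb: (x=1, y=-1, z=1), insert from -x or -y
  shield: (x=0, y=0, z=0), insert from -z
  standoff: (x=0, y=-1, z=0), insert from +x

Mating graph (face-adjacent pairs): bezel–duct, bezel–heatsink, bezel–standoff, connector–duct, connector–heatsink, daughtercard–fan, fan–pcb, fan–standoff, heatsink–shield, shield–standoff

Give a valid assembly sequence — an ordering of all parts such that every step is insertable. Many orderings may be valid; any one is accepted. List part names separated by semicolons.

bezel; standoff; shield; heatsink; connector; fan; daughtercard; pcb; duct

1. bezel@(0, -1, -1) [+x clear] — {bezel}
2. standoff@(0, -1, 0) [+x clear] — {bezel, standoff}
3. shield@(0, 0, 0) [-z clear] — {bezel, shield, standoff}
4. heatsink@(0, 0, -1) [-x clear] — {bezel, heatsink, shield, standoff}
5. connector@(0, 0, -2) [-x clear] — {bezel, connector, heatsink, shield, standoff}
6. fan@(0, -1, 1) [+x clear] — {bezel, connector, fan, heatsink, shield, standoff}
7. daughtercard@(0, -2, 1) [-x clear] — {bezel, connector, daughtercard, fan, heatsink, shield, standoff}
8. pcb@(1, -1, 1) [-y clear] — {bezel, connector, daughtercard, fan, heatsink, pcb, shield, standoff}
9. duct@(0, -1, -2) [-x clear] — {bezel, connector, daughtercard, duct, fan, heatsink, pcb, shield, standoff}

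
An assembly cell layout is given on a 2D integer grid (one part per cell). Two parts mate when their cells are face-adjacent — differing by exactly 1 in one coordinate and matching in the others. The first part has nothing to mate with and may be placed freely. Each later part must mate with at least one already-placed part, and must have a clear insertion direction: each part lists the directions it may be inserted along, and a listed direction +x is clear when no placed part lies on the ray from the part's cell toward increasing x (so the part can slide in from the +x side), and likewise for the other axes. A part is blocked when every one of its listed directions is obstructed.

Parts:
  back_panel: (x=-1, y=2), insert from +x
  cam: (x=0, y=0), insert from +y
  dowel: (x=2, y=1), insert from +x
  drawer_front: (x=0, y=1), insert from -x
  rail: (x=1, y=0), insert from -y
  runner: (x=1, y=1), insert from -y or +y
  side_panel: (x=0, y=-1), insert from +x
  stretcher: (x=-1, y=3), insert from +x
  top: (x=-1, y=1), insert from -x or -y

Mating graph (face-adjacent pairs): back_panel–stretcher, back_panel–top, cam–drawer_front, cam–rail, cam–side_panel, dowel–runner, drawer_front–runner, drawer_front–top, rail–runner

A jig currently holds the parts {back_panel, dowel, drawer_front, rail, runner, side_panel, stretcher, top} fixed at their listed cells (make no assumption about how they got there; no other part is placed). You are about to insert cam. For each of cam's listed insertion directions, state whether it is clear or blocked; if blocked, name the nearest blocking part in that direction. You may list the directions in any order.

+y: nearest on ray is drawer_front@(0, 1) ⇒ blocked

+y: blocked by drawer_front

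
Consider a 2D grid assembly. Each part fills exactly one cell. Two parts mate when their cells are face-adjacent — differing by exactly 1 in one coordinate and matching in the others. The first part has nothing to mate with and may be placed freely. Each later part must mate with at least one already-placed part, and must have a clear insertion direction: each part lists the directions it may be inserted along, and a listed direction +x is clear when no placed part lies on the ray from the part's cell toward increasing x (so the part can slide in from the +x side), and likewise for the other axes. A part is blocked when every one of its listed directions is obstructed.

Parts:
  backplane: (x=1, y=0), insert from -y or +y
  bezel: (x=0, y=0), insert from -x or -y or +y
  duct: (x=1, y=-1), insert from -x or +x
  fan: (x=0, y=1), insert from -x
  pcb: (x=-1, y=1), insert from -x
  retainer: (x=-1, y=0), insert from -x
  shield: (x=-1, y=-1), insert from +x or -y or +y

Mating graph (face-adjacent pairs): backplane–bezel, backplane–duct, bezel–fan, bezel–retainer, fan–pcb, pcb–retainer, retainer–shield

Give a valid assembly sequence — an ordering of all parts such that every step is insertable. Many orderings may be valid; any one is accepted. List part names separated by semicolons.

retainer; bezel; fan; pcb; backplane; duct; shield

1. retainer@(-1, 0) [-x clear] — {retainer}
2. bezel@(0, 0) [-y clear] — {bezel, retainer}
3. fan@(0, 1) [-x clear] — {bezel, fan, retainer}
4. pcb@(-1, 1) [-x clear] — {bezel, fan, pcb, retainer}
5. backplane@(1, 0) [-y clear] — {backplane, bezel, fan, pcb, retainer}
6. duct@(1, -1) [-x clear] — {backplane, bezel, duct, fan, pcb, retainer}
7. shield@(-1, -1) [-y clear] — {backplane, bezel, duct, fan, pcb, retainer, shield}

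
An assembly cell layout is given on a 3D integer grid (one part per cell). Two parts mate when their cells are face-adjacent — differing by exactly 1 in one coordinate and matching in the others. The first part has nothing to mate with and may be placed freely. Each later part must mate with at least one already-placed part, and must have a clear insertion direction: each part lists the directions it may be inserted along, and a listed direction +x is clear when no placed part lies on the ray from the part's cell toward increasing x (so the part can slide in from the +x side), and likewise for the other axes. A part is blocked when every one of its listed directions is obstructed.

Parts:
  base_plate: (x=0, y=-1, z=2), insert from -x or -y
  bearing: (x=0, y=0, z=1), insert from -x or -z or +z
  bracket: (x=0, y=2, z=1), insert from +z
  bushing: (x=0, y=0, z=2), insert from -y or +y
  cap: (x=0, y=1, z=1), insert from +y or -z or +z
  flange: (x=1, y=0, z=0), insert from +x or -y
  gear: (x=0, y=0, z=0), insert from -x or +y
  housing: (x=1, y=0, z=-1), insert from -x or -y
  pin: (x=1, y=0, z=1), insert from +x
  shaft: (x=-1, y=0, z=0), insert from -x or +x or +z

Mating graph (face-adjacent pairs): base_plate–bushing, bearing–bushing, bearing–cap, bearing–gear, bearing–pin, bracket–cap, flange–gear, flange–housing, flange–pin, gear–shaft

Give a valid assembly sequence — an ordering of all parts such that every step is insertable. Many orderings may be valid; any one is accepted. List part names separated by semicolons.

shaft; gear; flange; housing; pin; bearing; cap; bracket; bushing; base_plate

1. shaft@(-1, 0, 0) [-x clear] — {shaft}
2. gear@(0, 0, 0) [+y clear] — {gear, shaft}
3. flange@(1, 0, 0) [+x clear] — {flange, gear, shaft}
4. housing@(1, 0, -1) [-x clear] — {flange, gear, housing, shaft}
5. pin@(1, 0, 1) [+x clear] — {flange, gear, housing, pin, shaft}
6. bearing@(0, 0, 1) [-x clear] — {bearing, flange, gear, housing, pin, shaft}
7. cap@(0, 1, 1) [+y clear] — {bearing, cap, flange, gear, housing, pin, shaft}
8. bracket@(0, 2, 1) [+z clear] — {bearing, bracket, cap, flange, gear, housing, pin, shaft}
9. bushing@(0, 0, 2) [-y clear] — {bearing, bracket, bushing, cap, flange, gear, housing, pin, shaft}
10. base_plate@(0, -1, 2) [-x clear] — {base_plate, bearing, bracket, bushing, cap, flange, gear, housing, pin, shaft}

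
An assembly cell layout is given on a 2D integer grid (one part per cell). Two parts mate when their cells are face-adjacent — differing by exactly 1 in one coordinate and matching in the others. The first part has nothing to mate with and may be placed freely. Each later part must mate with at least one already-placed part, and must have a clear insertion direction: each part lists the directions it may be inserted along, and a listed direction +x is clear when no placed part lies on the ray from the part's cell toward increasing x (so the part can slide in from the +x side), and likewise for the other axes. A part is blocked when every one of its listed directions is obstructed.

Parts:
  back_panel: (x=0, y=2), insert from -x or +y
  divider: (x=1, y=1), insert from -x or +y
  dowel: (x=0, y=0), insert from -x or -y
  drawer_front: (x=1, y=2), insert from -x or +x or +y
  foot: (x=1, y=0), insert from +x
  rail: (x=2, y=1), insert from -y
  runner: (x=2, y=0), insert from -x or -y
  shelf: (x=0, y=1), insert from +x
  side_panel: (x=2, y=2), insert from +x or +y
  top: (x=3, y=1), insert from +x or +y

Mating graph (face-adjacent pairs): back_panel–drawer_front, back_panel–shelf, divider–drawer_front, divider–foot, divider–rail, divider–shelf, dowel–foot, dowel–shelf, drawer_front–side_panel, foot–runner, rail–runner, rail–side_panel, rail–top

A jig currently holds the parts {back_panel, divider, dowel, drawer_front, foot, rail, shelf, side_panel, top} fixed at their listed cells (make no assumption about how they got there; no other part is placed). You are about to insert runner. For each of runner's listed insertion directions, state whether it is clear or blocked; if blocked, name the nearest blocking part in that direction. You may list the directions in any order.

-x: blocked by foot; -y: clear

-x: nearest on ray is foot@(1, 0) ⇒ blocked
-y: ray from runner(2, 0) has no placed part ⇒ clear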